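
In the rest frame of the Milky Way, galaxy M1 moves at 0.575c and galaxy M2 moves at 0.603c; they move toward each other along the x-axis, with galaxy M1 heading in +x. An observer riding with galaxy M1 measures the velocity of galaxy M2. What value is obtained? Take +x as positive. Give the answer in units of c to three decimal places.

β_A = 0.575, β_B = -0.603.
Transform to A's frame with the inverse velocity-addition law: u' = (u − v)/(1 − uv/c²), taking u = β_B and v = β_A.
u' = (-0.603 − 0.575) / (1 − (0.575)(-0.603)) = -1.1780/1.3467 = -0.8747.

-0.875c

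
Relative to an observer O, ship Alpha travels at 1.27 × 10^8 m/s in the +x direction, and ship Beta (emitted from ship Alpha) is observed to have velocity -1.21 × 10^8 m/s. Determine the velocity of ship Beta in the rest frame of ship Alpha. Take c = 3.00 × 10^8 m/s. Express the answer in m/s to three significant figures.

-2.12 × 10^8 m/s

v = 0.423c, u = -0.403c.
Invert the composition law: u' = (u − v)/(1 − uv/c²).
u' = (-0.403 − 0.423) / (1 − (-0.403)(0.423)) = -0.8267/1.1707 = -0.7061.
u' = -0.7061 × 3.00 × 10^8 m/s.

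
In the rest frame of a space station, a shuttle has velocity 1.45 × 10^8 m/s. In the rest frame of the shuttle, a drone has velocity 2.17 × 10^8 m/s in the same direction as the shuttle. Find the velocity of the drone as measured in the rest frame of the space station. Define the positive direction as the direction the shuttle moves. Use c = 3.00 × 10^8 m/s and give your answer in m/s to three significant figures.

In units of c (dividing by 3.00 × 10^8 m/s): v = 0.483, u' = 0.723.
u = (u' + v)/(1 + u'v/c²):
u = (0.723 + 0.483) / (1 + 0.723·0.483) = 1.2067/1.3496 = 0.8941
Converting back: u = 0.8941 × 3.00 × 10^8 m/s.

2.68 × 10^8 m/s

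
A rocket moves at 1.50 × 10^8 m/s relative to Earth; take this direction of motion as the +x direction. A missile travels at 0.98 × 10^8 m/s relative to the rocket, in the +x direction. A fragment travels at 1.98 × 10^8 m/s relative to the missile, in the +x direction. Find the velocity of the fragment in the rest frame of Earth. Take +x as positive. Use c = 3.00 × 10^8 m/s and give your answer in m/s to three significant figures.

2.80 × 10^8 m/s

Apply u = (u' + v)/(1 + u'v/c²) successively, working outward toward Earth.
(Dividing each given speed by c = 3.00 × 10^8 m/s to work in units of c.)
Start: velocity of the rocket relative to Earth = 0.5000c.
Compose with the missile (u' = 0.327 in the rocket frame): u_1 = (0.327 + 0.500) / (1 + 0.327·0.500) = 0.8267/1.1633 = 0.7106.
Compose with the fragment (u' = 0.660 in the missile frame): u_2 = (0.660 + 0.711) / (1 + 0.660·0.711) = 1.3706/1.4690 = 0.9330.
So u = 0.9330 × 3.00 × 10^8 m/s.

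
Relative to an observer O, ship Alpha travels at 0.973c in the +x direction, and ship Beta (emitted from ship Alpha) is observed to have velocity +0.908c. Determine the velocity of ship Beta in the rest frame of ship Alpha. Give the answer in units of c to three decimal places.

Invert the composition law: u' = (u − v)/(1 − uv/c²).
u' = (0.908 − 0.973) / (1 − (0.908)(0.973)) = -0.0650/0.1165 = -0.5579.

-0.558c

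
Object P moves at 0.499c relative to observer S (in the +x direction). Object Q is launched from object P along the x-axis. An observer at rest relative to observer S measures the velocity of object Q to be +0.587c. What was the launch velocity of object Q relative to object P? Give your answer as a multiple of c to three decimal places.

+0.124c

Invert the composition law: u' = (u − v)/(1 − uv/c²).
u' = (0.587 − 0.499) / (1 − (0.587)(0.499)) = 0.0880/0.7071 = 0.1245.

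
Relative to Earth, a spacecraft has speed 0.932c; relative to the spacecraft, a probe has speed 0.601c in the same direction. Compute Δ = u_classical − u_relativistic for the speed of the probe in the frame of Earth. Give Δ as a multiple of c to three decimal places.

Δ = 0.550c

Galilean: u_cl = 0.601 + 0.932 = 1.5330.
Relativistic: u_rel = (0.601 + 0.932) / (1 + 0.601·0.932) = 1.5330/1.5601 = 0.9826.
Δ = 1.5330 − 0.9826 = 0.5504.
(The classical prediction exceeds c; the relativistic result does not.)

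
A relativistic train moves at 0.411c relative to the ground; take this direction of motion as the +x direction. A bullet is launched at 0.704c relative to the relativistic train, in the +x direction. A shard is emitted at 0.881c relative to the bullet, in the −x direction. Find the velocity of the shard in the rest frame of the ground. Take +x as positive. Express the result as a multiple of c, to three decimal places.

Apply u = (u' + v)/(1 + u'v/c²) successively, working outward toward the ground.
Start: velocity of the relativistic train relative to the ground = 0.4110c.
Compose with the bullet (u' = 0.704 in the relativistic train frame): u_1 = (0.704 + 0.411) / (1 + 0.704·0.411) = 1.1150/1.2893 = 0.8648.
Compose with the shard (u' = -0.881 in the bullet frame): u_2 = (-0.881 + 0.865) / (1 + (-0.881)·0.865) = -0.0162/0.2381 = -0.0681.

-0.068c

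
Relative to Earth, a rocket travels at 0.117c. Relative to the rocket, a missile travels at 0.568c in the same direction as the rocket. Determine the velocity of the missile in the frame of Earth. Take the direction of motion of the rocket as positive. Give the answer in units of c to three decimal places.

0.642c

With v = 0.117 and u' = 0.568 (in units of c),
u = (u' + v)/(1 + u'v/c²):
u = (0.568 + 0.117) / (1 + 0.568·0.117) = 0.6850/1.0665 = 0.6423
(Galilean addition would give +0.685c.)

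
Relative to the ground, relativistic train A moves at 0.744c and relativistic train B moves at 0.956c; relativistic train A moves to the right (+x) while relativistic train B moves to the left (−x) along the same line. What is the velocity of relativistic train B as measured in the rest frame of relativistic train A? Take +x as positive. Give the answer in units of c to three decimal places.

β_A = 0.744, β_B = -0.956.
Transform to A's frame with the inverse velocity-addition law: u' = (u − v)/(1 − uv/c²), taking u = β_B and v = β_A.
u' = (-0.956 − 0.744) / (1 − (0.744)(-0.956)) = -1.7000/1.7113 = -0.9934.

-0.993c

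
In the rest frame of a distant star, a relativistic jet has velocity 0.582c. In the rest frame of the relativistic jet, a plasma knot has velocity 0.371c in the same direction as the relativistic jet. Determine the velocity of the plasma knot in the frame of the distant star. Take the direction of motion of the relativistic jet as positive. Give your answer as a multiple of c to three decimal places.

With v = 0.582 and u' = 0.371 (in units of c),
u = (u' + v)/(1 + u'v/c²):
u = (0.371 + 0.582) / (1 + 0.371·0.582) = 0.9530/1.2159 = 0.7838

0.784c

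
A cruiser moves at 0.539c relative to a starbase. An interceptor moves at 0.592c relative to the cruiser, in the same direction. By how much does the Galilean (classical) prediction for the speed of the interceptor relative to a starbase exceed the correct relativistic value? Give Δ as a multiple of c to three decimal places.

Δ = 0.274c

Galilean: u_cl = 0.592 + 0.539 = 1.1310.
Relativistic: u_rel = (0.592 + 0.539) / (1 + 0.592·0.539) = 1.1310/1.3191 = 0.8574.
Δ = 1.1310 − 0.8574 = 0.2736.
(The classical prediction exceeds c; the relativistic result does not.)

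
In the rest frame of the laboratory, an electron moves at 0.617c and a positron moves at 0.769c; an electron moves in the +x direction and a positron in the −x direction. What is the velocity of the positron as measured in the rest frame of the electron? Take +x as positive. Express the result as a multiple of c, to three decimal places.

-0.940c

β_A = 0.617, β_B = -0.769.
Transform to A's frame with the inverse velocity-addition law: u' = (u − v)/(1 − uv/c²), taking u = β_B and v = β_A.
u' = (-0.769 − 0.617) / (1 − (0.617)(-0.769)) = -1.3860/1.4745 = -0.9400.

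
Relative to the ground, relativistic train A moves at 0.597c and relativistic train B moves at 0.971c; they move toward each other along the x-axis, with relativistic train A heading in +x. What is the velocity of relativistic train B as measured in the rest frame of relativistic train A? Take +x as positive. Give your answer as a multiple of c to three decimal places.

-0.993c

β_A = 0.597, β_B = -0.971.
Transform to A's frame with the inverse velocity-addition law: u' = (u − v)/(1 − uv/c²), taking u = β_B and v = β_A.
u' = (-0.971 − 0.597) / (1 − (0.597)(-0.971)) = -1.5680/1.5797 = -0.9926.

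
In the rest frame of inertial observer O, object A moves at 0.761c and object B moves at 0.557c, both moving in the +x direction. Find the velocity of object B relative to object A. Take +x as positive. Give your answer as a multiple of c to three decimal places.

β_A = 0.761, β_B = 0.557.
Transform to A's frame with the inverse velocity-addition law: u' = (u − v)/(1 − uv/c²), taking u = β_B and v = β_A.
u' = (0.557 − 0.761) / (1 − (0.761)(0.557)) = -0.2040/0.5761 = -0.3541.

-0.354c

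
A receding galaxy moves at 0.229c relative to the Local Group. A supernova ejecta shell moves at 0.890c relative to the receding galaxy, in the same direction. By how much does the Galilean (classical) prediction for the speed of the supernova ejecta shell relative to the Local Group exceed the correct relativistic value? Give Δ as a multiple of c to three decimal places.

Galilean: u_cl = 0.890 + 0.229 = 1.1190.
Relativistic: u_rel = (0.890 + 0.229) / (1 + 0.890·0.229) = 1.1190/1.2038 = 0.9295.
Δ = 1.1190 − 0.9295 = 0.1895.
(The classical prediction exceeds c; the relativistic result does not.)

Δ = 0.189c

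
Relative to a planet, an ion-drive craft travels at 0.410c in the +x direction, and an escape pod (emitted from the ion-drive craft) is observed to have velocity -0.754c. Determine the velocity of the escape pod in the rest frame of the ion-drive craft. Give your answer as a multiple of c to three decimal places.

Invert the composition law: u' = (u − v)/(1 − uv/c²).
u' = (-0.754 − 0.410) / (1 − (-0.754)(0.410)) = -1.1640/1.3091 = -0.8891.

-0.889c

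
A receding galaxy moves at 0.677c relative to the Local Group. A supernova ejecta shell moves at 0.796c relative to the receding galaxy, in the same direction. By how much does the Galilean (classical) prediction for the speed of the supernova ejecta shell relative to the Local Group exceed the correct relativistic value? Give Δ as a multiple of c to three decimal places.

Galilean: u_cl = 0.796 + 0.677 = 1.4730.
Relativistic: u_rel = (0.796 + 0.677) / (1 + 0.796·0.677) = 1.4730/1.5389 = 0.9572.
Δ = 1.4730 − 0.9572 = 0.5158.
(The classical prediction exceeds c; the relativistic result does not.)

Δ = 0.516c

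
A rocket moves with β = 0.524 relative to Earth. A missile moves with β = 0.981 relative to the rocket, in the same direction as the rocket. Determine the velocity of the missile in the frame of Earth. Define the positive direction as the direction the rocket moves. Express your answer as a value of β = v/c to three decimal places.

With v = 0.524 and u' = 0.981 (in units of c),
u = (u' + v)/(1 + u'v/c²):
u = (0.981 + 0.524) / (1 + 0.981·0.524) = 1.5050/1.5140 = 0.9940
(Galilean addition would give +1.505c, exceeding c.)

β = 0.994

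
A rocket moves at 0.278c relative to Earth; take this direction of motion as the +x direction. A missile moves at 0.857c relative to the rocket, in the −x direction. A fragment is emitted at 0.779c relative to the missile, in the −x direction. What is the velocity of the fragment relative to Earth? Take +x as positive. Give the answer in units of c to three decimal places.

-0.967c

Apply u = (u' + v)/(1 + u'v/c²) successively, working outward toward Earth.
Start: velocity of the rocket relative to Earth = 0.2780c.
Compose with the missile (u' = -0.857 in the rocket frame): u_1 = (-0.857 + 0.278) / (1 + (-0.857)·0.278) = -0.5790/0.7618 = -0.7601.
Compose with the fragment (u' = -0.779 in the missile frame): u_2 = (-0.779 + (-0.760)) / (1 + (-0.779)·(-0.760)) = -1.5391/1.5921 = -0.9667.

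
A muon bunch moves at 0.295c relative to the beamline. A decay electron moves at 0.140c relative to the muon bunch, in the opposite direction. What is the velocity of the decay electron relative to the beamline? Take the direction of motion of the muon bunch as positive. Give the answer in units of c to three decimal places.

+0.162c

With v = 0.295 and u' = -0.140 (in units of c),
u = (u' + v)/(1 + u'v/c²):
u = (-0.140 + 0.295) / (1 + (-0.140)·0.295) = 0.1550/0.9587 = 0.1617
(Galilean addition would give +0.155c.)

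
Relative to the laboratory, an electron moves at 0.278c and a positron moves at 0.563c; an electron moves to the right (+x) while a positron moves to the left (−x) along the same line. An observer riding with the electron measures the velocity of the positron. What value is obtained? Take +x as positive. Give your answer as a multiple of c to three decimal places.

-0.727c

β_A = 0.278, β_B = -0.563.
Transform to A's frame with the inverse velocity-addition law: u' = (u − v)/(1 − uv/c²), taking u = β_B and v = β_A.
u' = (-0.563 − 0.278) / (1 − (0.278)(-0.563)) = -0.8410/1.1565 = -0.7272.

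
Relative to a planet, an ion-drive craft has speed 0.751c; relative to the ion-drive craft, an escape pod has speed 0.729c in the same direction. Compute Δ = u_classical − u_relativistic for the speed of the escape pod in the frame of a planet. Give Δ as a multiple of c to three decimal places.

Δ = 0.524c

Galilean: u_cl = 0.729 + 0.751 = 1.4800.
Relativistic: u_rel = (0.729 + 0.751) / (1 + 0.729·0.751) = 1.4800/1.5475 = 0.9564.
Δ = 1.4800 − 0.9564 = 0.5236.
(The classical prediction exceeds c; the relativistic result does not.)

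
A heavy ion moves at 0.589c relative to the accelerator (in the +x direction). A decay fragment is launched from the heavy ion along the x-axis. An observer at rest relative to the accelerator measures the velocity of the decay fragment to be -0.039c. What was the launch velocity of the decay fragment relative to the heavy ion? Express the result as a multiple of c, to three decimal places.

Invert the composition law: u' = (u − v)/(1 − uv/c²).
u' = (-0.039 − 0.589) / (1 − (-0.039)(0.589)) = -0.6280/1.0230 = -0.6139.

-0.614c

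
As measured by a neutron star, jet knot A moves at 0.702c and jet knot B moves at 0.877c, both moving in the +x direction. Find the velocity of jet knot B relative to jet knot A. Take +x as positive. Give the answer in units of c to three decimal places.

β_A = 0.702, β_B = 0.877.
Transform to A's frame with the inverse velocity-addition law: u' = (u − v)/(1 − uv/c²), taking u = β_B and v = β_A.
u' = (0.877 − 0.702) / (1 − (0.702)(0.877)) = 0.1750/0.3843 = 0.4553.

+0.455c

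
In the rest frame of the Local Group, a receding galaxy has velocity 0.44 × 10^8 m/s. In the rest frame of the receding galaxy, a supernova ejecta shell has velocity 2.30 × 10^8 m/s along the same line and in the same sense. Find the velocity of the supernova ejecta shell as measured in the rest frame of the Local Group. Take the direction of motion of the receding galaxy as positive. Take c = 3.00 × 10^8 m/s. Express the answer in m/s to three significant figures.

In units of c (dividing by 3.00 × 10^8 m/s): v = 0.147, u' = 0.767.
u = (u' + v)/(1 + u'v/c²):
u = (0.767 + 0.147) / (1 + 0.767·0.147) = 0.9133/1.1124 = 0.8210
Converting back: u = 0.8210 × 3.00 × 10^8 m/s.

2.46 × 10^8 m/s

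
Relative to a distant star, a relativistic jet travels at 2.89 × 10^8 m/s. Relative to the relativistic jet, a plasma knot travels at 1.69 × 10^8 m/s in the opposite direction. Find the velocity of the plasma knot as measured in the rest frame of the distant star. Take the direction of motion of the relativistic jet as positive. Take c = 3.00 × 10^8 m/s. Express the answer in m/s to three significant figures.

In units of c (dividing by 3.00 × 10^8 m/s): v = 0.963, u' = -0.563.
u = (u' + v)/(1 + u'v/c²):
u = (-0.563 + 0.963) / (1 + (-0.563)·0.963) = 0.4000/0.4573 = 0.8747
(Galilean addition would give +0.400c.)
Converting back: u = 0.8747 × 3.00 × 10^8 m/s.

+2.62 × 10^8 m/s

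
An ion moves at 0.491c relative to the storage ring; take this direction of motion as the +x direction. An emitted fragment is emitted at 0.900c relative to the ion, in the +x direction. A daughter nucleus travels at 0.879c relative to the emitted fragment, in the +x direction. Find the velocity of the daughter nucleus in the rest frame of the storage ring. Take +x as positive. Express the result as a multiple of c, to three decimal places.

Apply u = (u' + v)/(1 + u'v/c²) successively, working outward toward the storage ring.
Start: velocity of the ion relative to the storage ring = 0.4910c.
Compose with the emitted fragment (u' = 0.900 in the ion frame): u_1 = (0.900 + 0.491) / (1 + 0.900·0.491) = 1.3910/1.4419 = 0.9647.
Compose with the daughter nucleus (u' = 0.879 in the emitted fragment frame): u_2 = (0.879 + 0.965) / (1 + 0.879·0.965) = 1.8437/1.8480 = 0.9977.

0.998c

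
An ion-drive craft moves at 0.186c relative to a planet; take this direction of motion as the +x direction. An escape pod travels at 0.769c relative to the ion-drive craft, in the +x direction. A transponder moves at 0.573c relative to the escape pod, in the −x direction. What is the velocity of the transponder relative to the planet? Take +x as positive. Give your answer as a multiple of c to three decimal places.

Apply u = (u' + v)/(1 + u'v/c²) successively, working outward toward the planet.
Start: velocity of the ion-drive craft relative to the planet = 0.1860c.
Compose with the escape pod (u' = 0.769 in the ion-drive craft frame): u_1 = (0.769 + 0.186) / (1 + 0.769·0.186) = 0.9550/1.1430 = 0.8355.
Compose with the transponder (u' = -0.573 in the escape pod frame): u_2 = (-0.573 + 0.835) / (1 + (-0.573)·0.835) = 0.2625/0.5213 = 0.5036.

+0.504c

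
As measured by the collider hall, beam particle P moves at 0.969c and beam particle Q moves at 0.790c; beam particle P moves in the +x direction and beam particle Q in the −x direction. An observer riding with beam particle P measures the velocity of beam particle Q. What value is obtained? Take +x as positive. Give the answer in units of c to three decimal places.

β_A = 0.969, β_B = -0.790.
Transform to A's frame with the inverse velocity-addition law: u' = (u − v)/(1 − uv/c²), taking u = β_B and v = β_A.
u' = (-0.790 − 0.969) / (1 − (0.969)(-0.790)) = -1.7590/1.7655 = -0.9963.

-0.996c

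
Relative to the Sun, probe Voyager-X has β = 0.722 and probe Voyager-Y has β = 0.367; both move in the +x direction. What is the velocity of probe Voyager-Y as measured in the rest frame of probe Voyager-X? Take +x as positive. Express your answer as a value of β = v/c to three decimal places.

β = -0.483

β_A = 0.722, β_B = 0.367.
Transform to A's frame with the inverse velocity-addition law: u' = (u − v)/(1 − uv/c²), taking u = β_B and v = β_A.
u' = (0.367 − 0.722) / (1 − (0.722)(0.367)) = -0.3550/0.7350 = -0.4830.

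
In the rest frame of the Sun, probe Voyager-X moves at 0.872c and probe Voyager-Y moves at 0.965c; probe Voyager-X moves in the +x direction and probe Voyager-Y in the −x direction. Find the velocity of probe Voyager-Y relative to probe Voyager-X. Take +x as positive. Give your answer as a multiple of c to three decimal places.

β_A = 0.872, β_B = -0.965.
Transform to A's frame with the inverse velocity-addition law: u' = (u − v)/(1 − uv/c²), taking u = β_B and v = β_A.
u' = (-0.965 − 0.872) / (1 − (0.872)(-0.965)) = -1.8370/1.8415 = -0.9976.

-0.998c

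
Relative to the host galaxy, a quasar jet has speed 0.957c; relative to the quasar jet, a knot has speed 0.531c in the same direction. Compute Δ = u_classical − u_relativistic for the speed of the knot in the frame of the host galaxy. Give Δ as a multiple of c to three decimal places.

Δ = 0.501c

Galilean: u_cl = 0.531 + 0.957 = 1.4880.
Relativistic: u_rel = (0.531 + 0.957) / (1 + 0.531·0.957) = 1.4880/1.5082 = 0.9866.
Δ = 1.4880 − 0.9866 = 0.5014.
(The classical prediction exceeds c; the relativistic result does not.)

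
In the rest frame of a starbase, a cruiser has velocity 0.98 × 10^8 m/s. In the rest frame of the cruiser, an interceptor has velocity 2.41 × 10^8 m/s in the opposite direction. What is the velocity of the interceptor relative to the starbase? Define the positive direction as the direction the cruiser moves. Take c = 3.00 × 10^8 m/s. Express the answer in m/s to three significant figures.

In units of c (dividing by 3.00 × 10^8 m/s): v = 0.327, u' = -0.803.
u = (u' + v)/(1 + u'v/c²):
u = (-0.803 + 0.327) / (1 + (-0.803)·0.327) = -0.4767/0.7376 = -0.6463
(Galilean addition would give -0.477c.)
Converting back: u = -0.6463 × 3.00 × 10^8 m/s.

-1.94 × 10^8 m/s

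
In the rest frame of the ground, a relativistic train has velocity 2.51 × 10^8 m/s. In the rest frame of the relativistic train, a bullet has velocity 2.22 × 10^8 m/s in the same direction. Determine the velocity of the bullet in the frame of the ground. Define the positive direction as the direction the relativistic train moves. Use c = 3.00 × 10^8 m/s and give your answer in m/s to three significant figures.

2.92 × 10^8 m/s

In units of c (dividing by 3.00 × 10^8 m/s): v = 0.837, u' = 0.740.
u = (u' + v)/(1 + u'v/c²):
u = (0.740 + 0.837) / (1 + 0.740·0.837) = 1.5767/1.6191 = 0.9738
Converting back: u = 0.9738 × 3.00 × 10^8 m/s.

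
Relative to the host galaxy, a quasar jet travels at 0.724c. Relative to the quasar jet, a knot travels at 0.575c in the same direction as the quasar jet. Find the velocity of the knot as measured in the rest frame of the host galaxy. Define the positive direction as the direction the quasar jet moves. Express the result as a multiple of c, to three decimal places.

0.917c

With v = 0.724 and u' = 0.575 (in units of c),
u = (u' + v)/(1 + u'v/c²):
u = (0.575 + 0.724) / (1 + 0.575·0.724) = 1.2990/1.4163 = 0.9172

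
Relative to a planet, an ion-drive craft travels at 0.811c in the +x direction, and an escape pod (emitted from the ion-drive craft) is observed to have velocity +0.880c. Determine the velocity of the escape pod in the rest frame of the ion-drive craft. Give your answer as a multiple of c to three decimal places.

+0.241c

Invert the composition law: u' = (u − v)/(1 − uv/c²).
u' = (0.880 − 0.811) / (1 − (0.880)(0.811)) = 0.0690/0.2863 = 0.2410.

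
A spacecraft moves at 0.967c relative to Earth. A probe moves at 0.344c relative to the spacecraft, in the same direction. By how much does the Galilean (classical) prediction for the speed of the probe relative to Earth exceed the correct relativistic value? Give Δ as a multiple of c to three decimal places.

Δ = 0.327c

Galilean: u_cl = 0.344 + 0.967 = 1.3110.
Relativistic: u_rel = (0.344 + 0.967) / (1 + 0.344·0.967) = 1.3110/1.3326 = 0.9838.
Δ = 1.3110 − 0.9838 = 0.3272.
(The classical prediction exceeds c; the relativistic result does not.)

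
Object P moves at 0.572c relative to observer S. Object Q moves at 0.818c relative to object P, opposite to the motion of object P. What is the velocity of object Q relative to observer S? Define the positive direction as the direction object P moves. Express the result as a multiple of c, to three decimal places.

With v = 0.572 and u' = -0.818 (in units of c),
u = (u' + v)/(1 + u'v/c²):
u = (-0.818 + 0.572) / (1 + (-0.818)·0.572) = -0.2460/0.5321 = -0.4623
(Galilean addition would give -0.246c.)

-0.462c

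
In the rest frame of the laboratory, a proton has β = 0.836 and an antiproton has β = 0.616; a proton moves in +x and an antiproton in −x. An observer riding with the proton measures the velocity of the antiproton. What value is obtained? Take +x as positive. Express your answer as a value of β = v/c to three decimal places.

β_A = 0.836, β_B = -0.616.
Transform to A's frame with the inverse velocity-addition law: u' = (u − v)/(1 − uv/c²), taking u = β_B and v = β_A.
u' = (-0.616 − 0.836) / (1 − (0.836)(-0.616)) = -1.4520/1.5150 = -0.9584.

β = -0.958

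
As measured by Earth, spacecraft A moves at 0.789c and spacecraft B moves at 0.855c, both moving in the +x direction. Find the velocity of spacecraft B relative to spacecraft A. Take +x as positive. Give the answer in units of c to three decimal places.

β_A = 0.789, β_B = 0.855.
Transform to A's frame with the inverse velocity-addition law: u' = (u − v)/(1 − uv/c²), taking u = β_B and v = β_A.
u' = (0.855 − 0.789) / (1 − (0.789)(0.855)) = 0.0660/0.3254 = 0.2028.

+0.203c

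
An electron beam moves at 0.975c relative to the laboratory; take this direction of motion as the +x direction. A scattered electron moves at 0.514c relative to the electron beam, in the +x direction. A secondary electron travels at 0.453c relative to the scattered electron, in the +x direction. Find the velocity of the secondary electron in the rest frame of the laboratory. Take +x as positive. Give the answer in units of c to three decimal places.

0.997c

Apply u = (u' + v)/(1 + u'v/c²) successively, working outward toward the laboratory.
Start: velocity of the electron beam relative to the laboratory = 0.9750c.
Compose with the scattered electron (u' = 0.514 in the electron beam frame): u_1 = (0.514 + 0.975) / (1 + 0.514·0.975) = 1.4890/1.5011 = 0.9919.
Compose with the secondary electron (u' = 0.453 in the scattered electron frame): u_2 = (0.453 + 0.992) / (1 + 0.453·0.992) = 1.4449/1.4493 = 0.9969.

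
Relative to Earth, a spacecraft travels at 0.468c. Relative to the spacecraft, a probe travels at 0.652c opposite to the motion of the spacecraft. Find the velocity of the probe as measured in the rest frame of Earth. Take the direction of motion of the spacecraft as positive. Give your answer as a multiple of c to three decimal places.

-0.265c

With v = 0.468 and u' = -0.652 (in units of c),
u = (u' + v)/(1 + u'v/c²):
u = (-0.652 + 0.468) / (1 + (-0.652)·0.468) = -0.1840/0.6949 = -0.2648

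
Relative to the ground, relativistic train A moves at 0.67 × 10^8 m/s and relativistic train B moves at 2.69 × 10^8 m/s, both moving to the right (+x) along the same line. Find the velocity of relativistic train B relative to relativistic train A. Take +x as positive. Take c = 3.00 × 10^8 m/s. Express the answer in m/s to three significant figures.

+2.53 × 10^8 m/s

β_A = 0.223, β_B = 0.897 (dividing each by c = 3.00 × 10^8 m/s).
Transform to A's frame with the inverse velocity-addition law: u' = (u − v)/(1 − uv/c²), taking u = β_B and v = β_A.
u' = (0.897 − 0.223) / (1 − (0.223)(0.897)) = 0.6733/0.7997 = 0.8419.
u' = 0.8419 × 3.00 × 10^8 m/s.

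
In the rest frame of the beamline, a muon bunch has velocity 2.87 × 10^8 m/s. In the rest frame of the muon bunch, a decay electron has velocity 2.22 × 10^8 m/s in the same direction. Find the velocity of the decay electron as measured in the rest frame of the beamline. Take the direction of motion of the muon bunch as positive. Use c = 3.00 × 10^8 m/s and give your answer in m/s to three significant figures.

In units of c (dividing by 3.00 × 10^8 m/s): v = 0.957, u' = 0.740.
u = (u' + v)/(1 + u'v/c²):
u = (0.740 + 0.957) / (1 + 0.740·0.957) = 1.6967/1.7079 = 0.9934
Converting back: u = 0.9934 × 3.00 × 10^8 m/s.

2.98 × 10^8 m/s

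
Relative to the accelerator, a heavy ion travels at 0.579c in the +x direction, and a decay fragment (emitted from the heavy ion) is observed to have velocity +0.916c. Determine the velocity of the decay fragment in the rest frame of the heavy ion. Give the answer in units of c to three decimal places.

+0.718c

Invert the composition law: u' = (u − v)/(1 − uv/c²).
u' = (0.916 − 0.579) / (1 − (0.916)(0.579)) = 0.3370/0.4696 = 0.7176.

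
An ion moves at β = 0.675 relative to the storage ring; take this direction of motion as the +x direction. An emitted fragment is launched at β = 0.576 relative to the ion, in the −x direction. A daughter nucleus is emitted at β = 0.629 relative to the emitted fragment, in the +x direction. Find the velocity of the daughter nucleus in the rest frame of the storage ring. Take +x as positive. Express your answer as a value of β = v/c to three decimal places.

Apply u = (u' + v)/(1 + u'v/c²) successively, working outward toward the storage ring.
Start: velocity of the ion relative to the storage ring = 0.6750c.
Compose with the emitted fragment (u' = -0.576 in the ion frame): u_1 = (-0.576 + 0.675) / (1 + (-0.576)·0.675) = 0.0990/0.6112 = 0.1620.
Compose with the daughter nucleus (u' = 0.629 in the emitted fragment frame): u_2 = (0.629 + 0.162) / (1 + 0.629·0.162) = 0.7910/1.1019 = 0.7178.

β = +0.718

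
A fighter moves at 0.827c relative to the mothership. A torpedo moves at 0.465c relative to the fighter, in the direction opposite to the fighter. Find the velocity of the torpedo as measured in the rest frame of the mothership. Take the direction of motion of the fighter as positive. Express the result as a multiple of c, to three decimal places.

+0.588c

With v = 0.827 and u' = -0.465 (in units of c),
u = (u' + v)/(1 + u'v/c²):
u = (-0.465 + 0.827) / (1 + (-0.465)·0.827) = 0.3620/0.6154 = 0.5882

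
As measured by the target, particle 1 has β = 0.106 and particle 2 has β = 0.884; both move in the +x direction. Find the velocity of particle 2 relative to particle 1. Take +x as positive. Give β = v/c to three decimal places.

β = +0.858

β_A = 0.106, β_B = 0.884.
Transform to A's frame with the inverse velocity-addition law: u' = (u − v)/(1 − uv/c²), taking u = β_B and v = β_A.
u' = (0.884 − 0.106) / (1 − (0.106)(0.884)) = 0.7780/0.9063 = 0.8584.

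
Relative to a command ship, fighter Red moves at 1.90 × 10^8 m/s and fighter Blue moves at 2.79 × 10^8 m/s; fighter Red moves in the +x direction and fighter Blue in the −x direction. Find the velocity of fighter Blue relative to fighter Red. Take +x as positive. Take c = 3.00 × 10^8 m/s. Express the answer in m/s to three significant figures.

-2.95 × 10^8 m/s

β_A = 0.633, β_B = -0.930 (dividing each by c = 3.00 × 10^8 m/s).
Transform to A's frame with the inverse velocity-addition law: u' = (u − v)/(1 − uv/c²), taking u = β_B and v = β_A.
u' = (-0.930 − 0.633) / (1 − (0.633)(-0.930)) = -1.5633/1.5890 = -0.9838.
u' = -0.9838 × 3.00 × 10^8 m/s.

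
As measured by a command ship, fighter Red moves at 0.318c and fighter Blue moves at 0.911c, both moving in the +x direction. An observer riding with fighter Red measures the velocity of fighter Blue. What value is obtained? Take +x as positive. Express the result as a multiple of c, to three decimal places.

β_A = 0.318, β_B = 0.911.
Transform to A's frame with the inverse velocity-addition law: u' = (u − v)/(1 − uv/c²), taking u = β_B and v = β_A.
u' = (0.911 − 0.318) / (1 − (0.318)(0.911)) = 0.5930/0.7103 = 0.8349.

+0.835c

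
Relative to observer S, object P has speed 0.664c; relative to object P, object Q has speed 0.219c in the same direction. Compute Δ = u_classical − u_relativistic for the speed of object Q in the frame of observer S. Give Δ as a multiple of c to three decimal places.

Δ = 0.112c

Galilean: u_cl = 0.219 + 0.664 = 0.8830.
Relativistic: u_rel = (0.219 + 0.664) / (1 + 0.219·0.664) = 0.8830/1.1454 = 0.7709.
Δ = 0.8830 − 0.7709 = 0.1121.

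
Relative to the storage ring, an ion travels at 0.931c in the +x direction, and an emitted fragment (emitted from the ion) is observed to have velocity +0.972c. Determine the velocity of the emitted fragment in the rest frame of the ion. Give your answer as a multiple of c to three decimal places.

+0.431c

Invert the composition law: u' = (u − v)/(1 − uv/c²).
u' = (0.972 − 0.931) / (1 − (0.972)(0.931)) = 0.0410/0.0951 = 0.4313.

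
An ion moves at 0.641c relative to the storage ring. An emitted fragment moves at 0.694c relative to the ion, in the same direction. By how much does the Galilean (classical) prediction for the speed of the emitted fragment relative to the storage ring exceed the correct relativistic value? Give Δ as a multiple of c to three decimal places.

Δ = 0.411c

Galilean: u_cl = 0.694 + 0.641 = 1.3350.
Relativistic: u_rel = (0.694 + 0.641) / (1 + 0.694·0.641) = 1.3350/1.4449 = 0.9240.
Δ = 1.3350 − 0.9240 = 0.4110.
(The classical prediction exceeds c; the relativistic result does not.)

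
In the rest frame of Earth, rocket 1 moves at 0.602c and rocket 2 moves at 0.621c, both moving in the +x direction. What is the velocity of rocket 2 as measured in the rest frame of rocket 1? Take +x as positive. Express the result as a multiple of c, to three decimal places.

+0.030c

β_A = 0.602, β_B = 0.621.
Transform to A's frame with the inverse velocity-addition law: u' = (u − v)/(1 − uv/c²), taking u = β_B and v = β_A.
u' = (0.621 − 0.602) / (1 − (0.602)(0.621)) = 0.0190/0.6262 = 0.0303.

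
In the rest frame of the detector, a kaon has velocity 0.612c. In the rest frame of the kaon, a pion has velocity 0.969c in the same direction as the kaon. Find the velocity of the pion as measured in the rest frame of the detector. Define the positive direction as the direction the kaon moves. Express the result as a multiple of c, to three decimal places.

0.992c

With v = 0.612 and u' = 0.969 (in units of c),
u = (u' + v)/(1 + u'v/c²):
u = (0.969 + 0.612) / (1 + 0.969·0.612) = 1.5810/1.5930 = 0.9924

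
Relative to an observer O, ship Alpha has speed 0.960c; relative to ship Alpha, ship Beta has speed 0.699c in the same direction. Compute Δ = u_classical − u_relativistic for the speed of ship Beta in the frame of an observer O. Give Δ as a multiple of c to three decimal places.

Galilean: u_cl = 0.699 + 0.960 = 1.6590.
Relativistic: u_rel = (0.699 + 0.960) / (1 + 0.699·0.960) = 1.6590/1.6710 = 0.9928.
Δ = 1.6590 − 0.9928 = 0.6662.
(The classical prediction exceeds c; the relativistic result does not.)

Δ = 0.666c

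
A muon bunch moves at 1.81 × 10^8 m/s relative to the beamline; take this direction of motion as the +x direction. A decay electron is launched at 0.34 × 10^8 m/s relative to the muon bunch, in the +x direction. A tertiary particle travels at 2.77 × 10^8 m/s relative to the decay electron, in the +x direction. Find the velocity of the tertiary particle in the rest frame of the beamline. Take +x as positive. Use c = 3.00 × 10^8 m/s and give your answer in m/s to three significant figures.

Apply u = (u' + v)/(1 + u'v/c²) successively, working outward toward the beamline.
(Dividing each given speed by c = 3.00 × 10^8 m/s to work in units of c.)
Start: velocity of the muon bunch relative to the beamline = 0.6033c.
Compose with the decay electron (u' = 0.113 in the muon bunch frame): u_1 = (0.113 + 0.603) / (1 + 0.113·0.603) = 0.7167/1.0684 = 0.6708.
Compose with the tertiary particle (u' = 0.923 in the decay electron frame): u_2 = (0.923 + 0.671) / (1 + 0.923·0.671) = 1.5941/1.6194 = 0.9844.
So u = 0.9844 × 3.00 × 10^8 m/s.

2.95 × 10^8 m/s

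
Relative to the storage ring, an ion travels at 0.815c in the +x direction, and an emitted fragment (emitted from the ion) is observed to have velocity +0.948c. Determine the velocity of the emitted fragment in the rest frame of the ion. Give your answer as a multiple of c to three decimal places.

Invert the composition law: u' = (u − v)/(1 − uv/c²).
u' = (0.948 − 0.815) / (1 − (0.948)(0.815)) = 0.1330/0.2274 = 0.5849.

+0.585c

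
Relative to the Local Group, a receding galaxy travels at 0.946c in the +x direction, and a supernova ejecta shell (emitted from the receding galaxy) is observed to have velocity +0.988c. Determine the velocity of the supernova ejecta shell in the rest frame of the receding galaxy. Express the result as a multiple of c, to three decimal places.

Invert the composition law: u' = (u − v)/(1 − uv/c²).
u' = (0.988 − 0.946) / (1 − (0.988)(0.946)) = 0.0420/0.0654 = 0.6427.

+0.643c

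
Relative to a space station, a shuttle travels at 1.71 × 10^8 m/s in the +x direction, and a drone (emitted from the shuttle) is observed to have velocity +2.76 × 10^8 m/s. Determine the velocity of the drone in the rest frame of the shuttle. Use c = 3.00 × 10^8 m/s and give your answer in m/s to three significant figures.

+2.21 × 10^8 m/s

v = 0.570c, u = 0.920c.
Invert the composition law: u' = (u − v)/(1 − uv/c²).
u' = (0.920 − 0.570) / (1 − (0.920)(0.570)) = 0.3500/0.4756 = 0.7359.
u' = 0.7359 × 3.00 × 10^8 m/s.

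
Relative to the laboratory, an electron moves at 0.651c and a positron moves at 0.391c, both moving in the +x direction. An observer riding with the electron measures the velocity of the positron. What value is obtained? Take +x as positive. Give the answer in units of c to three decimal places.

β_A = 0.651, β_B = 0.391.
Transform to A's frame with the inverse velocity-addition law: u' = (u − v)/(1 − uv/c²), taking u = β_B and v = β_A.
u' = (0.391 − 0.651) / (1 − (0.651)(0.391)) = -0.2600/0.7455 = -0.3488.

-0.349c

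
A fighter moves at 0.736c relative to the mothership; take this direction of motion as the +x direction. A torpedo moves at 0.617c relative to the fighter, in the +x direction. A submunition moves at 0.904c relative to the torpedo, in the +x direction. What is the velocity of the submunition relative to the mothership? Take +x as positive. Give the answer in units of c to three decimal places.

Apply u = (u' + v)/(1 + u'v/c²) successively, working outward toward the mothership.
Start: velocity of the fighter relative to the mothership = 0.7360c.
Compose with the torpedo (u' = 0.617 in the fighter frame): u_1 = (0.617 + 0.736) / (1 + 0.617·0.736) = 1.3530/1.4541 = 0.9305.
Compose with the submunition (u' = 0.904 in the torpedo frame): u_2 = (0.904 + 0.930) / (1 + 0.904·0.930) = 1.8345/1.8411 = 0.9964.

0.996c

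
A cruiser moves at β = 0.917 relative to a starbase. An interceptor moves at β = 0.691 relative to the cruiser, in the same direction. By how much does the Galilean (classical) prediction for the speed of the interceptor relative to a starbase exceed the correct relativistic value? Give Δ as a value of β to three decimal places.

Galilean: u_cl = 0.691 + 0.917 = 1.6080.
Relativistic: u_rel = (0.691 + 0.917) / (1 + 0.691·0.917) = 1.6080/1.6336 = 0.9843.
Δ = 1.6080 − 0.9843 = 0.6237.
(The classical prediction exceeds c; the relativistic result does not.)

Δ = 0.624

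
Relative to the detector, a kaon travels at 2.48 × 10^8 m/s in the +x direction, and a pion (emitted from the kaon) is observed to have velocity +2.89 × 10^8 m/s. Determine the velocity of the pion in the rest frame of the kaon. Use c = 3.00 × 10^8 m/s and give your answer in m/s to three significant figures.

v = 0.827c, u = 0.963c.
Invert the composition law: u' = (u − v)/(1 − uv/c²).
u' = (0.963 − 0.827) / (1 − (0.963)(0.827)) = 0.1367/0.2036 = 0.6711.
u' = 0.6711 × 3.00 × 10^8 m/s.

+2.01 × 10^8 m/s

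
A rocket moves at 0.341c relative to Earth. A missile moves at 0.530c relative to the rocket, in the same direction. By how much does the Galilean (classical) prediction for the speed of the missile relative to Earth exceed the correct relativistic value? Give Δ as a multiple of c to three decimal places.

Δ = 0.133c

Galilean: u_cl = 0.530 + 0.341 = 0.8710.
Relativistic: u_rel = (0.530 + 0.341) / (1 + 0.530·0.341) = 0.8710/1.1807 = 0.7377.
Δ = 0.8710 − 0.7377 = 0.1333.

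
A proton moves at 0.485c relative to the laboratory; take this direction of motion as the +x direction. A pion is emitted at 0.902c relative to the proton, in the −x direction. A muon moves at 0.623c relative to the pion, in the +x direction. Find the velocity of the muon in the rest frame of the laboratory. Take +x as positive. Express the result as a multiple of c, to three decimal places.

-0.220c

Apply u = (u' + v)/(1 + u'v/c²) successively, working outward toward the laboratory.
Start: velocity of the proton relative to the laboratory = 0.4850c.
Compose with the pion (u' = -0.902 in the proton frame): u_1 = (-0.902 + 0.485) / (1 + (-0.902)·0.485) = -0.4170/0.5625 = -0.7413.
Compose with the muon (u' = 0.623 in the pion frame): u_2 = (0.623 + (-0.741)) / (1 + 0.623·(-0.741)) = -0.1183/0.5382 = -0.2198.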